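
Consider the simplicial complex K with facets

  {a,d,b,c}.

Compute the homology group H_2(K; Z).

H_2 = 0.

Fix the vertex order a < b < c < d and write every simplex with vertices in increasing order. Then dim K = 3 and the simplices of K are:

  0-simplices (4): a, b, c, d
  1-simplices (6): ab, ac, ad, bc, bd, cd
  2-simplices (4): abc, abd, acd, bcd
  3-simplices (1): abcd

Hence C_0 ≅ Z^4, C_1 ≅ Z^6, C_2 ≅ Z^4, C_3 ≅ Z^1.

The boundary map ∂_1: C_1 → C_0 is given by ∂[p,q] = [q] − [p]. For instance
  ∂cd = d − c.
The resulting 4×6 matrix has rank 3, and its Smith normal form has invariant factors (1,1,1).

Boundary ∂_2: C_2 → C_1 sends each 2-simplex [p,q,r] to [q,r] − [p,r] + [p,q]. For instance
  ∂bcd = cd − bd + bc,
  ∂abd = bd − ad + ab.
The 6×4 boundary matrix has rank 3 and Smith normal form diag(1,1,1).

The boundary map ∂_3: C_3 → C_2 sends each 3-simplex σ to the alternating sum Σ_i (−1)^i (σ with its i-th vertex removed). For instance
  ∂abcd = bcd − acd + abd − abc.
The 4×1 boundary matrix has rank 1 and Smith normal form diag(1).

Computing H_k = (kernel of ∂_k) / (image of ∂_{k+1}):

  H_2: rank ker ∂_2 − rank ∂_3 = (4 − 3) − 1 = 0, and the invariant factors of ∂_3 are all 1, so H_2 ≅ 0.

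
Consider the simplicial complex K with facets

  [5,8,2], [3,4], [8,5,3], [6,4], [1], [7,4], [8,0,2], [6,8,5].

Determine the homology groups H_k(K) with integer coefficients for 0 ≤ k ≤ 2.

H_0 ≅ Z^2,  H_1 ≅ Z,  H_2 = 0.

Take the total order 0 < 1 < 2 < 3 < 4 < 5 < 6 < 7 < 8 on the vertex set. Then K (dimension 2) consists of the simplices:

  0-simplices (9): [0], [1], [2], [3], [4], [5], [6], [7], [8]
  1-simplices (12): [0,2], [0,8], [2,5], [2,8], [3,4], [3,5], [3,8], [4,6], [4,7], [5,6], [5,8], [6,8]
  2-simplices (4): [0,2,8], [2,5,8], [3,5,8], [5,6,8]

giving chain groups C_0 ≅ Z^9, C_1 ≅ Z^12, C_2 ≅ Z^4.

Boundary ∂_1: C_1 → C_0 maps an edge to its endpoints' difference, ∂[p,q] = q − p. For instance
  ∂[0,2] = [2] − [0].
As a 9×12 matrix over Z this has rank 7, with invariant factors (1,1,1,1,1,1,1).

Boundary ∂_2: C_2 → C_1 maps a triangle to the signed sum of its edges. For instance
  ∂[5,6,8] = [6,8] − [5,8] + [5,6],
  ∂[0,2,8] = [2,8] − [0,8] + [0,2].
This gives a 12×4 integer matrix of rank 4; reducing to Smith normal form yields diagonal entries (1,1,1,1).

From H_k ≅ ker(∂_k) / im(∂_{k+1}) we obtain:

  H_0: rank C_0 − rank ∂_1 = 9 − 7 = 2, and the invariant factors of ∂_1 are all 1, so H_0 = Z^2.
  H_1: rank ker ∂_1 − rank ∂_2 = (12 − 7) − 4 = 1, and the invariant factors of ∂_2 are all 1, so H_1 = Z.
  H_2: rank ker ∂_2 − rank ∂_3 = (4 − 4) − 0 = 0, and there is no ∂_3, so H_2 = 0.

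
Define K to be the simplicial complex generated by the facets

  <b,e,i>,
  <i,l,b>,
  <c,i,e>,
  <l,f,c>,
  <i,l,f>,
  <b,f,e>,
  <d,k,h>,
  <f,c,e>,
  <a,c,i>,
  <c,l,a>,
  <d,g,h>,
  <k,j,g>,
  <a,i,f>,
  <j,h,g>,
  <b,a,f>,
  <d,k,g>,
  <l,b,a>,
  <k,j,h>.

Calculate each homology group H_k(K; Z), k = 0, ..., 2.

K has 12 vertices, 27 edges, 18 triangles.
rank ∂_0 = 0, rank ∂_1 = 10 ⇒ b_0 = 12 − 0 − 10 = 2; all invariant factors of ∂_1 are 1 so no torsion. So H_0 ≅ Z^2.
rank ∂_1 = 10, rank ∂_2 = 17 ⇒ b_1 = 27 − 10 − 17 = 0; ∂_2 has invariant factor(s) [2] giving torsion. So H_1 ≅ Z/2.
rank ∂_2 = 17, rank ∂_3 = 0 ⇒ b_2 = 18 − 17 − 0 = 1. So H_2 ≅ Z.

H_0 = Z^2,  H_1 = Z/2,  H_2 = Z.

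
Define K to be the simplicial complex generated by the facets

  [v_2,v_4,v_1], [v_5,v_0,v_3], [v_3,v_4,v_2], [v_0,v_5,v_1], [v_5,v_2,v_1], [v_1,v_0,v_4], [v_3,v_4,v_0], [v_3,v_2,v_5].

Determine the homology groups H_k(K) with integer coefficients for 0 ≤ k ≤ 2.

H_0 ≅ Z,  H_1 = 0,  H_2 ≅ Z.

Fix the vertex order v_0 < v_1 < v_2 < v_3 < v_4 < v_5 and write every simplex with vertices in increasing order. Then dim K = 2 and the simplices of K are:

  0-simplices (6): [v_0], [v_1], [v_2], [v_3], [v_4], [v_5]
  1-simplices (12): [v_0,v_1], [v_0,v_3], [v_0,v_4], [v_0,v_5], [v_1,v_2], [v_1,v_4], [v_1,v_5], [v_2,v_3], [v_2,v_4], [v_2,v_5], [v_3,v_4], [v_3,v_5]
  2-simplices (8): [v_0,v_1,v_4], [v_0,v_1,v_5], [v_0,v_3,v_4], [v_0,v_3,v_5], [v_1,v_2,v_4], [v_1,v_2,v_5], [v_2,v_3,v_4], [v_2,v_3,v_5]

so the chain groups are C_0 ≅ Z^6, C_1 ≅ Z^12, C_2 ≅ Z^8.

The boundary map ∂_1: C_1 → C_0 is given by ∂[p,q] = [q] − [p].
The resulting 6×12 matrix has rank 5, and its Smith normal form has invariant factors (1,1,1,1,1).

Boundary ∂_2: C_2 → C_1 sends each 2-simplex [p,q,r] to [q,r] − [p,r] + [p,q]. For instance
  ∂[v_0,v_1,v_5] = [v_1,v_5] − [v_0,v_5] + [v_0,v_1],
  ∂[v_2,v_3,v_4] = [v_3,v_4] − [v_2,v_4] + [v_2,v_3].
The resulting 12×8 matrix has rank 7, and its Smith normal form has invariant factors (1,1,1,1,1,1,1).

Computing H_k = (kernel of ∂_k) / (image of ∂_{k+1}):

  H_0: rank C_0 − rank ∂_1 = 6 − 5 = 1, and the invariant factors of ∂_1 are all 1, so H_0 = Z.
  H_1: rank ker ∂_1 − rank ∂_2 = (12 − 5) − 7 = 0, and the invariant factors of ∂_2 are all 1, so H_1 = 0.
  H_2: rank ker ∂_2 − rank ∂_3 = (8 − 7) − 0 = 1, and there is no ∂_3, so H_2 = Z.

(K is a triangulation of the 2-sphere S^2.)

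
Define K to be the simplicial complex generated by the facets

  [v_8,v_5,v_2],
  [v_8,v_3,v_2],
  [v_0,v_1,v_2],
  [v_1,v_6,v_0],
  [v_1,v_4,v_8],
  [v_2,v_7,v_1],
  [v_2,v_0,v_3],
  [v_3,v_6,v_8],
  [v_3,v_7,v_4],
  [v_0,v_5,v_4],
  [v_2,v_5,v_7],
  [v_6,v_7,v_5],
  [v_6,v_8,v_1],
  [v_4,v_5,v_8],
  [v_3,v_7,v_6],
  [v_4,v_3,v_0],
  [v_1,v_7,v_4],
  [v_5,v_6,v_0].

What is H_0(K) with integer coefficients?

H_0 = Z.

Order the vertices as v_0 < v_1 < v_2 < v_3 < v_4 < v_5 < v_6 < v_7 < v_8. Listing each simplex with vertices in this order, K has dimension 2 with simplices:

  0-simplices (9): [v_0], [v_1], [v_2], [v_3], [v_4], [v_5], [v_6], [v_7], [v_8]
  1-simplices (27): (27 of them)
  2-simplices (18): (18 of them)

giving chain groups C_0 ≅ Z^9, C_1 ≅ Z^27, C_2 ≅ Z^18.

The boundary map ∂_1: C_1 → C_0 is given by ∂[p,q] = [q] − [p]. For instance
  ∂[v_6,v_7] = [v_7] − [v_6].
The resulting 9×27 matrix has rank 8, and its Smith normal form has invariant factors (1,1,1,1,1,1,1,1).

The boundary map ∂_2: C_2 → C_1 acts by ∂[p,q,r] = [q,r] − [p,r] + [p,q]. For instance
  ∂[v_5,v_6,v_7] = [v_6,v_7] − [v_5,v_7] + [v_5,v_6],
  ∂[v_3,v_6,v_7] = [v_6,v_7] − [v_3,v_7] + [v_3,v_6].
As a 27×18 matrix over Z this has rank 17, with invariant factors (1,1,1,1,1,1,1,1,1,1,1,1,1,1,1,1,1).

Reading off H_k = ker ∂_k / im ∂_{k+1}:

  H_0: rank C_0 − rank ∂_1 = 9 − 8 = 1, and the invariant factors of ∂_1 are all 1, so H_0 = Z.

(K is a triangulation of the torus T^2.)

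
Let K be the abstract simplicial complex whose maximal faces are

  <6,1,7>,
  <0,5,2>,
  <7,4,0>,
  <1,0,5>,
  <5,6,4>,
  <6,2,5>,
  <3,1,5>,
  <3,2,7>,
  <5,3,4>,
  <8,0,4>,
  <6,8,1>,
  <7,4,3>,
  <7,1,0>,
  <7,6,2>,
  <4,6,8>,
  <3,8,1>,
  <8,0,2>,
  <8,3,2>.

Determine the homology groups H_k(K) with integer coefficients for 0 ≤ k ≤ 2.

H_0 = Z,  H_1 = Z^2,  H_2 = Z.

We work with the vertex ordering 0 < 1 < 2 < 3 < 4 < 5 < 6 < 7 < 8. The simplices of K, each written with vertices in increasing order, are:

  0-simplices (9): [0], [1], [2], [3], [4], [5], [6], [7], [8]
  1-simplices (27): (27 of them)
  2-simplices (18): [0,1,5], [0,1,7], [0,2,5], [0,2,8], [0,4,7], [0,4,8], [1,3,5], [1,3,8], [1,6,7], [1,6,8], [2,3,7], [2,3,8], [2,5,6], [2,6,7], [3,4,5], [3,4,7], [4,5,6], [4,6,8]

so the chain groups are C_0 ≅ Z^9, C_1 ≅ Z^27, C_2 ≅ Z^18.

The boundary map ∂_1: C_1 → C_0 sends each edge [p,q] (with p < q) to q − p.
This gives a 9×27 integer matrix of rank 8; reducing to Smith normal form yields diagonal entries (1,1,1,1,1,1,1,1).

The boundary map ∂_2: C_2 → C_1 acts by ∂[p,q,r] = [q,r] − [p,r] + [p,q]. For instance
  ∂[1,3,5] = [3,5] − [1,5] + [1,3],
  ∂[2,3,8] = [3,8] − [2,8] + [2,3].
The resulting 27×18 matrix has rank 17, and its Smith normal form has invariant factors (1,1,1,1,1,1,1,1,1,1,1,1,1,1,1,1,1).

From H_k ≅ ker(∂_k) / im(∂_{k+1}) we obtain:

  H_0: rank C_0 − rank ∂_1 = 9 − 8 = 1, and the invariant factors of ∂_1 are all 1, so H_0 = Z.
  H_1: rank ker ∂_1 − rank ∂_2 = (27 − 8) − 17 = 2, and the invariant factors of ∂_2 are all 1, so H_1 = Z^2.
  H_2: rank ker ∂_2 − rank ∂_3 = (18 − 17) − 0 = 1, and there is no ∂_3, so H_2 = Z.

(K is a triangulation of the torus T^2.)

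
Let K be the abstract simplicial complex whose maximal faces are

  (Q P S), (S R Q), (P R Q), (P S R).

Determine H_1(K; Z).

H_1 ≅ 0.

Take the total order P < Q < R < S on the vertex set. Then K (dimension 2) consists of the simplices:

  0-simplices (4): P, Q, R, S
  1-simplices (6): PQ, PR, PS, QR, QS, RS
  2-simplices (4): PQR, PQS, PRS, QRS

so the chain groups are C_0 ≅ Z^4, C_1 ≅ Z^6, C_2 ≅ Z^4.

∂_1: C_1 → C_0 maps an edge to its endpoints' difference, ∂[p,q] = q − p.
As a 4×6 matrix over Z this has rank 3, with invariant factors (1,1,1).

The boundary map ∂_2: C_2 → C_1 sends each 2-simplex [p,q,r] to [q,r] − [p,r] + [p,q]. For instance
  ∂PRS = RS − PS + PR,
  ∂QRS = RS − QS + QR.
The resulting 6×4 matrix has rank 3, and its Smith normal form has invariant factors (1,1,1).

Reading off H_k = ker ∂_k / im ∂_{k+1}:

  H_1: rank ker ∂_1 − rank ∂_2 = (6 − 3) − 3 = 0, and the invariant factors of ∂_2 are all 1, so H_1 = 0.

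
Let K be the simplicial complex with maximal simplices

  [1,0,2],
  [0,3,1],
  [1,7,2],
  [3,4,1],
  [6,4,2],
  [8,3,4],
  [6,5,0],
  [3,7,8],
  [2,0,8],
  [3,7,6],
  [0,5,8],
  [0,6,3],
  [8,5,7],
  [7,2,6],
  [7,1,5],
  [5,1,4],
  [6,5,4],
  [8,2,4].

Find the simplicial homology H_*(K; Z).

We work with the vertex ordering 0 < 1 < 2 < 3 < 4 < 5 < 6 < 7 < 8. The simplices of K, each written with vertices in increasing order, are:

  0-simplices (9): [0], [1], [2], [3], [4], [5], [6], [7], [8]
  1-simplices (27): (27 of them)
  2-simplices (18): [0,1,2], [0,1,3], [0,2,8], [0,3,6], [0,5,6], [0,5,8], [1,2,7], [1,3,4], [1,4,5], [1,5,7], [2,4,6], [2,4,8], [2,6,7], [3,4,8], [3,6,7], [3,7,8], [4,5,6], [5,7,8]

Hence C_0 ≅ Z^9, C_1 ≅ Z^27, C_2 ≅ Z^18.

The boundary map ∂_1: C_1 → C_0 maps an edge to its endpoints' difference, ∂[p,q] = q − p.
The 9×27 boundary matrix has rank 8 and Smith normal form diag(1,1,1,1,1,1,1,1).

∂_2: C_2 → C_1 sends each 2-simplex [p,q,r] to [q,r] − [p,r] + [p,q]. For instance
  ∂[3,6,7] = [6,7] − [3,7] + [3,6],
  ∂[1,5,7] = [5,7] − [1,7] + [1,5].
This gives a 27×18 integer matrix of rank 17; reducing to Smith normal form yields diagonal entries (1,1,1,1,1,1,1,1,1,1,1,1,1,1,1,1,1).

Computing H_k = (kernel of ∂_k) / (image of ∂_{k+1}):

  H_0: rank C_0 − rank ∂_1 = 9 − 8 = 1, and the invariant factors of ∂_1 are all 1, so H_0 = Z.
  H_1: rank ker ∂_1 − rank ∂_2 = (27 − 8) − 17 = 2, and the invariant factors of ∂_2 are all 1, so H_1 = Z^2.
  H_2: rank ker ∂_2 − rank ∂_3 = (18 − 17) − 0 = 1, and there is no ∂_3, so H_2 = Z.

As a check, the Euler characteristic is 9 − 27 + 18 = 0, which agrees with 1 − 2 + 1 = 0.

H_0 = Z,  H_1 = Z^2,  H_2 = Z.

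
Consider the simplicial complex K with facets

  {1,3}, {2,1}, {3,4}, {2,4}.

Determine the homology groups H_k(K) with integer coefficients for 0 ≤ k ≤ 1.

Take the total order 1 < 2 < 3 < 4 on the vertex set. Then K (dimension 1) consists of the simplices:

  0-simplices (4): [1], [2], [3], [4]
  1-simplices (4): [1,2], [1,3], [2,4], [3,4]

so the chain groups are C_0 ≅ Z^4, C_1 ≅ Z^4.

Boundary ∂_1: C_1 → C_0 sends each edge [p,q] (with p < q) to q − p.
As a 4×4 matrix over Z this has rank 3, with invariant factors (1,1,1).

Now H_k = ker ∂_k / im ∂_{k+1}, so:

  H_0: rank C_0 − rank ∂_1 = 4 − 3 = 1, and the invariant factors of ∂_1 are all 1, so H_0 = Z.
  H_1: rank ker ∂_1 − rank ∂_2 = (4 − 3) − 0 = 1, and there is no ∂_2, so H_1 = Z.

(K is a triangulation of the circle S^1.)

H_0 = Z,  H_1 = Z.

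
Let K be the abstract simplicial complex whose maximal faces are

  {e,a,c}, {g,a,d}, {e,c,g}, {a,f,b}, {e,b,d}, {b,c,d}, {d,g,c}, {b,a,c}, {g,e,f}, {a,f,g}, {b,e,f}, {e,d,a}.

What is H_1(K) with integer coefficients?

We work with the vertex ordering a < b < c < d < e < f < g. The simplices of K, each written with vertices in increasing order, are:

  0-simplices (7): a, b, c, d, e, f, g
  1-simplices (18): ab, ac, ad, ae, af, ag, bc, bd, be, bf, cd, ce, cg, de, dg, ef, eg, fg
  2-simplices (12): abc, abf, ace, ade, adg, afg, bcd, bde, bef, cdg, ceg, efg

giving chain groups C_0 ≅ Z^7, C_1 ≅ Z^18, C_2 ≅ Z^12.

The boundary map ∂_1: C_1 → C_0 sends each edge [p,q] (with p < q) to q − p. For instance
  ∂ae = e − a.
The 7×18 boundary matrix has rank 6 and Smith normal form diag(1,1,1,1,1,1).

∂_2: C_2 → C_1 acts by ∂[p,q,r] = [q,r] − [p,r] + [p,q]. For instance
  ∂bde = de − be + bd,
  ∂abf = bf − af + ab.
As a 18×12 matrix over Z this has rank 12, with invariant factors (1,1,1,1,1,1,1,1,1,1,1,2).

Reading off H_k = ker ∂_k / im ∂_{k+1}:

  H_1: rank ker ∂_1 − rank ∂_2 = (18 − 6) − 12 = 0, and ∂_2 has invariant factor 2 > 1, so H_1 ≅ Z/2.

H_1 = Z/2.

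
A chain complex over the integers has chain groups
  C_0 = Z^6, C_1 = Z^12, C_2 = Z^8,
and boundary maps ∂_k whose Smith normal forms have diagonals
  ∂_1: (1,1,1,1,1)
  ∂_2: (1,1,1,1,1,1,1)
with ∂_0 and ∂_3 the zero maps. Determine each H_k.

H_0 = Z,  H_1 = 0,  H_2 = Z.

H_0: b_0 = 6 − 0 − 5 = 1; torsion from ∂_1 factors > 1: none. So H_0 = Z.
H_1: b_1 = 12 − 5 − 7 = 0; torsion from ∂_2 factors > 1: none. So H_1 = 0.
H_2: b_2 = 8 − 7 − 0 = 1; torsion from ∂_3 factors > 1: none. So H_2 = Z.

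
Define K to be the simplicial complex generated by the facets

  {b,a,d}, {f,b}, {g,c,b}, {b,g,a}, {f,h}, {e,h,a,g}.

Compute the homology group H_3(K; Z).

We work with the vertex ordering a < b < c < d < e < f < g < h. The simplices of K, each written with vertices in increasing order, are:

  0-simplices (8): a, b, c, d, e, f, g, h
  1-simplices (14): ab, ad, ae, ag, ah, bc, bd, bf, bg, cg, eg, eh, fh, gh
  2-simplices (7): abd, abg, aeg, aeh, agh, bcg, egh
  3-simplices (1): aegh

so the chain groups are C_0 ≅ Z^8, C_1 ≅ Z^14, C_2 ≅ Z^7, C_3 ≅ Z^1.

Boundary ∂_1: C_1 → C_0 maps an edge to its endpoints' difference, ∂[p,q] = q − p. For instance
  ∂ae = e − a.
This gives a 8×14 integer matrix of rank 7; reducing to Smith normal form yields diagonal entries (1,1,1,1,1,1,1).

Boundary ∂_2: C_2 → C_1 acts by ∂[p,q,r] = [q,r] − [p,r] + [p,q]. For instance
  ∂abg = bg − ag + ab,
  ∂agh = gh − ah + ag.
The 14×7 boundary matrix has rank 6 and Smith normal form diag(1,1,1,1,1,1).

The boundary map ∂_3: C_3 → C_2 sends each 3-simplex σ to the alternating sum Σ_i (−1)^i (σ with its i-th vertex removed). For instance
  ∂aegh = egh − agh + aeh − aeg.
This gives a 7×1 integer matrix of rank 1; reducing to Smith normal form yields diagonal entries (1).

Now H_k = ker ∂_k / im ∂_{k+1}, so:

  H_3: rank ker ∂_3 − rank ∂_4 = (1 − 1) − 0 = 0, and there is no ∂_4, so H_3 = 0.

H_3 = 0.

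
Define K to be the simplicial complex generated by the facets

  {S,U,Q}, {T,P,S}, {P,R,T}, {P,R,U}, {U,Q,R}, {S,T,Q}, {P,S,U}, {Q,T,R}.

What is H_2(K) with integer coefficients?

K has 6 vertices, 12 edges, 8 triangles.
rank ∂_2 = 7, rank ∂_3 = 0 ⇒ b_2 = 8 − 7 − 0 = 1. So H_2 = Z.

H_2 ≅ Z.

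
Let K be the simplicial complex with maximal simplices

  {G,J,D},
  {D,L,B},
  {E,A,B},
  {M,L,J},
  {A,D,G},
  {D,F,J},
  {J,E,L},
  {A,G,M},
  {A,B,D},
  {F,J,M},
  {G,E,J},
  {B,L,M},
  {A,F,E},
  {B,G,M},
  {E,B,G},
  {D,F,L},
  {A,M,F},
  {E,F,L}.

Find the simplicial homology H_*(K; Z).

K has 9 vertices, 27 edges, 18 triangles.
rank ∂_0 = 0, rank ∂_1 = 8 ⇒ b_0 = 9 − 0 − 8 = 1; all invariant factors of ∂_1 are 1 so no torsion. So H_0 = Z.
rank ∂_1 = 8, rank ∂_2 = 18 ⇒ b_1 = 27 − 8 − 18 = 1; ∂_2 has invariant factor(s) [2] giving torsion. So H_1 = Z ⊕ Z/2.
rank ∂_2 = 18, rank ∂_3 = 0 ⇒ b_2 = 18 − 18 − 0 = 0. So H_2 = 0.

H_0 ≅ Z,  H_1 ≅ Z ⊕ Z/2,  H_2 = 0.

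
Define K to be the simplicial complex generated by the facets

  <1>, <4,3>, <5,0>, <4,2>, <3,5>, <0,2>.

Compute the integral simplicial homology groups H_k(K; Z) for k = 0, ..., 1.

H_0 = Z^2,  H_1 = Z.

Order the vertices as 0 < 1 < 2 < 3 < 4 < 5. Listing each simplex with vertices in this order, K has dimension 1 with simplices:

  0-simplices (6): [0], [1], [2], [3], [4], [5]
  1-simplices (5): [0,2], [0,5], [2,4], [3,4], [3,5]

giving chain groups C_0 ≅ Z^6, C_1 ≅ Z^5.

∂_1: C_1 → C_0 sends each edge [p,q] (with p < q) to q − p. For instance
  ∂[0,5] = [5] − [0].
As a 6×5 matrix over Z this has rank 4, with invariant factors (1,1,1,1).

Now H_k = ker ∂_k / im ∂_{k+1}, so:

  H_0: rank C_0 − rank ∂_1 = 6 − 4 = 2, and the invariant factors of ∂_1 are all 1, so H_0 ≅ Z^2.
  H_1: rank ker ∂_1 − rank ∂_2 = (5 − 4) − 0 = 1, and there is no ∂_2, so H_1 ≅ Z.

As a check, the Euler characteristic is 6 − 5 = 1, which agrees with 2 − 1 = 1.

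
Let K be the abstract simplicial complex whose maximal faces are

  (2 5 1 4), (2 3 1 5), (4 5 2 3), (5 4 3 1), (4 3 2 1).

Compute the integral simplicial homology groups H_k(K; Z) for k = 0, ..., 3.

H_0 ≅ Z,  H_1 = 0,  H_2 = 0,  H_3 ≅ Z.

K has 5 vertices, 10 edges, 10 triangles, 5 3-simplices.
rank ∂_0 = 0, rank ∂_1 = 4 ⇒ b_0 = 5 − 0 − 4 = 1; all invariant factors of ∂_1 are 1 so no torsion. So H_0 ≅ Z.
rank ∂_1 = 4, rank ∂_2 = 6 ⇒ b_1 = 10 − 4 − 6 = 0; all invariant factors of ∂_2 are 1 so no torsion. So H_1 ≅ 0.
rank ∂_2 = 6, rank ∂_3 = 4 ⇒ b_2 = 10 − 6 − 4 = 0; all invariant factors of ∂_3 are 1 so no torsion. So H_2 ≅ 0.
rank ∂_3 = 4, rank ∂_4 = 0 ⇒ b_3 = 5 − 4 − 0 = 1. So H_3 ≅ Z.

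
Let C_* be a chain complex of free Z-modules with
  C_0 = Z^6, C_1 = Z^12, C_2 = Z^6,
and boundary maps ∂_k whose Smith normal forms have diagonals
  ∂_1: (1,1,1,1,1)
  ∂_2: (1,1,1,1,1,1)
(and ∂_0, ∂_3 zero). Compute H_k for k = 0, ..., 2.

H_0: b_0 = 6 − 0 − 5 = 1; torsion from ∂_1 factors > 1: none. So H_0 = Z.
H_1: b_1 = 12 − 5 − 6 = 1; torsion from ∂_2 factors > 1: none. So H_1 = Z.
H_2: b_2 = 6 − 6 − 0 = 0; torsion from ∂_3 factors > 1: none. So H_2 = 0.

H_0 = Z,  H_1 = Z,  H_2 = 0.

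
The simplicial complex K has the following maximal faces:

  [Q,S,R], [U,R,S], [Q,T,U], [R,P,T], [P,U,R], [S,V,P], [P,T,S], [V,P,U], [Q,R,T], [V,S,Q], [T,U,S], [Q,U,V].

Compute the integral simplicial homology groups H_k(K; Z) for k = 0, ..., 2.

H_0 ≅ Z,  H_1 ≅ Z/2,  H_2 = 0.

Take the total order P < Q < R < S < T < U < V on the vertex set. Then K (dimension 2) consists of the simplices:

  0-simplices (7): P, Q, R, S, T, U, V
  1-simplices (18): PR, PS, PT, PU, PV, QR, QS, QT, QU, QV, RS, RT, RU, ST, SU, SV, TU, UV
  2-simplices (12): PRT, PRU, PST, PSV, PUV, QRS, QRT, QSV, QTU, QUV, RSU, STU

Hence C_0 ≅ Z^7, C_1 ≅ Z^18, C_2 ≅ Z^12.

Boundary ∂_1: C_1 → C_0 maps an edge to its endpoints' difference, ∂[p,q] = q − p.
The resulting 7×18 matrix has rank 6, and its Smith normal form has invariant factors (1,1,1,1,1,1).

∂_2: C_2 → C_1 maps a triangle to the signed sum of its edges. For instance
  ∂QUV = UV − QV + QU,
  ∂PSV = SV − PV + PS.
This gives a 18×12 integer matrix of rank 12; reducing to Smith normal form yields diagonal entries (1,1,1,1,1,1,1,1,1,1,1,2).

Reading off H_k = ker ∂_k / im ∂_{k+1}:

  H_0: rank C_0 − rank ∂_1 = 7 − 6 = 1, and the invariant factors of ∂_1 are all 1, so H_0 ≅ Z.
  H_1: rank ker ∂_1 − rank ∂_2 = (18 − 6) − 12 = 0, and ∂_2 has invariant factor 2 > 1, so H_1 ≅ Z/2.
  H_2: rank ker ∂_2 − rank ∂_3 = (12 − 12) − 0 = 0, and there is no ∂_3, so H_2 ≅ 0.

(K is a triangulation of the real projective plane RP^2.)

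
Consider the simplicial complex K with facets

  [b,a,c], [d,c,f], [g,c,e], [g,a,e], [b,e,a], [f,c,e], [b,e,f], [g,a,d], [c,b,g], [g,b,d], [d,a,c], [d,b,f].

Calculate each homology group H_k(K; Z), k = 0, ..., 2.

Order the vertices as a < b < c < d < e < f < g. Listing each simplex with vertices in this order, K has dimension 2 with simplices:

  0-simplices (7): a, b, c, d, e, f, g
  1-simplices (18): ab, ac, ad, ae, ag, bc, bd, be, bf, bg, cd, ce, cf, cg, df, dg, ef, eg
  2-simplices (12): abc, abe, acd, adg, aeg, bcg, bdf, bdg, bef, cdf, cef, ceg

giving chain groups C_0 ≅ Z^7, C_1 ≅ Z^18, C_2 ≅ Z^12.

∂_1: C_1 → C_0 maps an edge to its endpoints' difference, ∂[p,q] = q − p. For instance
  ∂ce = e − c.
The 7×18 boundary matrix has rank 6 and Smith normal form diag(1,1,1,1,1,1).

Boundary ∂_2: C_2 → C_1 acts by ∂[p,q,r] = [q,r] − [p,r] + [p,q]. For instance
  ∂bdf = df − bf + bd,
  ∂abe = be − ae + ab.
This gives a 18×12 integer matrix of rank 12; reducing to Smith normal form yields diagonal entries (1,1,1,1,1,1,1,1,1,1,1,2).

From H_k ≅ ker(∂_k) / im(∂_{k+1}) we obtain:

  H_0: rank C_0 − rank ∂_1 = 7 − 6 = 1, and the invariant factors of ∂_1 are all 1, so H_0 ≅ Z.
  H_1: rank ker ∂_1 − rank ∂_2 = (18 − 6) − 12 = 0, and ∂_2 has invariant factor 2 > 1, so H_1 ≅ Z/2.
  H_2: rank ker ∂_2 − rank ∂_3 = (12 − 12) − 0 = 0, and there is no ∂_3, so H_2 ≅ 0.

H_0 ≅ Z,  H_1 ≅ Z/2,  H_2 = 0.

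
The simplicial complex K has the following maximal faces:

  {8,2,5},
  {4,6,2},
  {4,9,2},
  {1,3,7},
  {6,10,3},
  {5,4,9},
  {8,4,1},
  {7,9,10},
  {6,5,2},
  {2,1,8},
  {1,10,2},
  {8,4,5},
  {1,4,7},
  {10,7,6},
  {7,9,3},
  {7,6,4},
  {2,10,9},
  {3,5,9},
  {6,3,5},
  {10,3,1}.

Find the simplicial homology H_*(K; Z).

We work with the vertex ordering 1 < 2 < 3 < 4 < 5 < 6 < 7 < 8 < 9 < 10. The simplices of K, each written with vertices in increasing order, are:

  0-simplices (10): [1], [2], [3], [4], [5], [6], [7], [8], [9], [10]
  1-simplices (30): (30 of them)
  2-simplices (20): (20 of them)

Hence C_0 ≅ Z^10, C_1 ≅ Z^30, C_2 ≅ Z^20.

∂_1: C_1 → C_0 maps an edge to its endpoints' difference, ∂[p,q] = q − p. For instance
  ∂[6,7] = [7] − [6].
The 10×30 boundary matrix has rank 9 and Smith normal form diag(1,1,1,1,1,1,1,1,1).

∂_2: C_2 → C_1 sends each 2-simplex [p,q,r] to [q,r] − [p,r] + [p,q]. For instance
  ∂[2,4,6] = [4,6] − [2,6] + [2,4],
  ∂[2,5,6] = [5,6] − [2,6] + [2,5].
As a 30×20 matrix over Z this has rank 20, with invariant factors (1,1,1,1,1,1,1,1,1,1,1,1,1,1,1,1,1,1,1,2).

Computing H_k = (kernel of ∂_k) / (image of ∂_{k+1}):

  H_0: rank C_0 − rank ∂_1 = 10 − 9 = 1, and the invariant factors of ∂_1 are all 1, so H_0 = Z.
  H_1: rank ker ∂_1 − rank ∂_2 = (30 − 9) − 20 = 1, and ∂_2 has invariant factor 2 > 1, so H_1 = Z ⊕ Z_2.
  H_2: rank ker ∂_2 − rank ∂_3 = (20 − 20) − 0 = 0, and there is no ∂_3, so H_2 = 0.

As a check, the Euler characteristic is 10 − 30 + 20 = 0, which agrees with 1 − 1 + 0 = 0.
(K is a triangulation of the Klein bottle.)

H_0 = Z,  H_1 = Z ⊕ Z_2,  H_2 = 0.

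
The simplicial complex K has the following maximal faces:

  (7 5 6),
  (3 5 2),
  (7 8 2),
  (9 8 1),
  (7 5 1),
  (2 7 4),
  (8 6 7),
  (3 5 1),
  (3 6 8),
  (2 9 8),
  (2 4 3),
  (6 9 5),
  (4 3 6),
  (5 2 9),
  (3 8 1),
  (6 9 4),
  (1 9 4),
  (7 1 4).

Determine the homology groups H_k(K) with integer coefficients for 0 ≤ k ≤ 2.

Fix the vertex order 1 < 2 < 3 < 4 < 5 < 6 < 7 < 8 < 9 and write every simplex with vertices in increasing order. Then dim K = 2 and the simplices of K are:

  0-simplices (9): [1], [2], [3], [4], [5], [6], [7], [8], [9]
  1-simplices (27): (27 of them)
  2-simplices (18): [1,3,5], [1,3,8], [1,4,7], [1,4,9], [1,5,7], [1,8,9], [2,3,4], [2,3,5], [2,4,7], [2,5,9], [2,7,8], [2,8,9], [3,4,6], [3,6,8], [4,6,9], [5,6,7], [5,6,9], [6,7,8]

so the chain groups are C_0 ≅ Z^9, C_1 ≅ Z^27, C_2 ≅ Z^18.

The boundary map ∂_1: C_1 → C_0 sends each edge [p,q] (with p < q) to q − p. For instance
  ∂[2,9] = [9] − [2].
As a 9×27 matrix over Z this has rank 8, with invariant factors (1,1,1,1,1,1,1,1).

∂_2: C_2 → C_1 maps a triangle to the signed sum of its edges. For instance
  ∂[4,6,9] = [6,9] − [4,9] + [4,6],
  ∂[2,8,9] = [8,9] − [2,9] + [2,8].
As a 27×18 matrix over Z this has rank 17, with invariant factors (1,1,1,1,1,1,1,1,1,1,1,1,1,1,1,1,1).

Computing H_k = (kernel of ∂_k) / (image of ∂_{k+1}):

  H_0: rank C_0 − rank ∂_1 = 9 − 8 = 1, and the invariant factors of ∂_1 are all 1, so H_0 ≅ Z.
  H_1: rank ker ∂_1 − rank ∂_2 = (27 − 8) − 17 = 2, and the invariant factors of ∂_2 are all 1, so H_1 ≅ Z^2.
  H_2: rank ker ∂_2 − rank ∂_3 = (18 − 17) − 0 = 1, and there is no ∂_3, so H_2 ≅ Z.

As a check, the Euler characteristic is 9 − 27 + 18 = 0, which agrees with 1 − 2 + 1 = 0.

H_0 ≅ Z,  H_1 ≅ Z^2,  H_2 ≅ Z.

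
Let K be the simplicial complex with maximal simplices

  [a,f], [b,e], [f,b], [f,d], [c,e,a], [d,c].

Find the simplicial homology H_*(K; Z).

Order the vertices as a < b < c < d < e < f. Listing each simplex with vertices in this order, K has dimension 2 with simplices:

  0-simplices (6): a, b, c, d, e, f
  1-simplices (8): ac, ae, af, be, bf, cd, ce, df
  2-simplices (1): ace

so the chain groups are C_0 ≅ Z^6, C_1 ≅ Z^8, C_2 ≅ Z^1.

∂_1: C_1 → C_0 sends each edge [p,q] (with p < q) to q − p. For instance
  ∂cd = d − c.
As a 6×8 matrix over Z this has rank 5, with invariant factors (1,1,1,1,1).

The boundary map ∂_2: C_2 → C_1 maps a triangle to the signed sum of its edges. For instance
  ∂ace = ce − ae + ac.
This gives a 8×1 integer matrix of rank 1; reducing to Smith normal form yields diagonal entries (1).

Now H_k = ker ∂_k / im ∂_{k+1}, so:

  H_0: rank C_0 − rank ∂_1 = 6 − 5 = 1, and the invariant factors of ∂_1 are all 1, so H_0 = Z.
  H_1: rank ker ∂_1 − rank ∂_2 = (8 − 5) − 1 = 2, and the invariant factors of ∂_2 are all 1, so H_1 = Z^2.
  H_2: rank ker ∂_2 − rank ∂_3 = (1 − 1) − 0 = 0, and there is no ∂_3, so H_2 = 0.

H_0 ≅ Z,  H_1 ≅ Z^2,  H_2 = 0.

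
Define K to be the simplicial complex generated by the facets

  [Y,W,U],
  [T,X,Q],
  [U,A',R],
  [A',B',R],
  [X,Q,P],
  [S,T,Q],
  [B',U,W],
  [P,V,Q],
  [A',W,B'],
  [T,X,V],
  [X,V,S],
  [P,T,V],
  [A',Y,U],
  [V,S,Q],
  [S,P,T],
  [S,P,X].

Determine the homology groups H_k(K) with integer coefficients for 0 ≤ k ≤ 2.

H_0 ≅ Z^2,  H_1 ≅ Z ⊕ Z/2Z,  H_2 = 0.

Take the total order P < Q < R < S < T < U < V < W < X < Y < A' < B' on the vertex set. Then K (dimension 2) consists of the simplices:

  0-simplices (12): [P], [Q], [R], [S], [T], [U], [V], [W], [X], [Y], [A'], [B']
  1-simplices (27): (27 of them)
  2-simplices (16): [P,Q,V], [P,Q,X], [P,S,T], [P,S,X], [P,T,V], [Q,S,T], [Q,S,V], [Q,T,X], [R,U,A'], [R,A',B'], [S,V,X], [T,V,X], [U,W,Y], [U,W,B'], [U,Y,A'], [W,A',B']

giving chain groups C_0 ≅ Z^12, C_1 ≅ Z^27, C_2 ≅ Z^16.

∂_1: C_1 → C_0 maps an edge to its endpoints' difference, ∂[p,q] = q − p.
This gives a 12×27 integer matrix of rank 10; reducing to Smith normal form yields diagonal entries (1,1,1,1,1,1,1,1,1,1).

∂_2: C_2 → C_1 sends each 2-simplex [p,q,r] to [q,r] − [p,r] + [p,q]. For instance
  ∂[P,Q,X] = [Q,X] − [P,X] + [P,Q],
  ∂[P,S,T] = [S,T] − [P,T] + [P,S].
The resulting 27×16 matrix has rank 16, and its Smith normal form has invariant factors (1,1,1,1,1,1,1,1,1,1,1,1,1,1,1,2).

Computing H_k = (kernel of ∂_k) / (image of ∂_{k+1}):

  H_0: rank C_0 − rank ∂_1 = 12 − 10 = 2, and the invariant factors of ∂_1 are all 1, so H_0 = Z^2.
  H_1: rank ker ∂_1 − rank ∂_2 = (27 − 10) − 16 = 1, and ∂_2 has invariant factor 2 > 1, so H_1 = Z ⊕ Z/2Z.
  H_2: rank ker ∂_2 − rank ∂_3 = (16 − 16) − 0 = 0, and there is no ∂_3, so H_2 = 0.

(K is a triangulation of the disjoint union of the real projective plane RP^2 and the cylinder S^1 x I.)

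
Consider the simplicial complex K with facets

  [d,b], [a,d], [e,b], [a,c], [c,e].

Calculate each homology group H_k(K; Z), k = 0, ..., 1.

H_0 ≅ Z,  H_1 ≅ Z.

We work with the vertex ordering a < b < c < d < e. The simplices of K, each written with vertices in increasing order, are:

  0-simplices (5): a, b, c, d, e
  1-simplices (5): ac, ad, bd, be, ce

Hence C_0 ≅ Z^5, C_1 ≅ Z^5.

∂_1: C_1 → C_0 maps an edge to its endpoints' difference, ∂[p,q] = q − p. For instance
  ∂bd = d − b.
As a 5×5 matrix over Z this has rank 4, with invariant factors (1,1,1,1).

Reading off H_k = ker ∂_k / im ∂_{k+1}:

  H_0: rank C_0 − rank ∂_1 = 5 − 4 = 1, and the invariant factors of ∂_1 are all 1, so H_0 ≅ Z.
  H_1: rank ker ∂_1 − rank ∂_2 = (5 − 4) − 0 = 1, and there is no ∂_2, so H_1 ≅ Z.

As a check, the Euler characteristic is 5 − 5 = 0, which agrees with 1 − 1 = 0.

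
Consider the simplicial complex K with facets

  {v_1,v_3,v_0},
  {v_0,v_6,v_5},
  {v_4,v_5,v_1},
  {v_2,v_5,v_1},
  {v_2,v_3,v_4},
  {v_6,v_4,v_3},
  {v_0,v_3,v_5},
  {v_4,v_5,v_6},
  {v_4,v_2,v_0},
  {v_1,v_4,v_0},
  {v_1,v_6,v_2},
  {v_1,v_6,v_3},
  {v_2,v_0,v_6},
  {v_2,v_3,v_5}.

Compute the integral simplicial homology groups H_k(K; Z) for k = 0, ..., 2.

We work with the vertex ordering v_0 < v_1 < v_2 < v_3 < v_4 < v_5 < v_6. The simplices of K, each written with vertices in increasing order, are:

  0-simplices (7): [v_0], [v_1], [v_2], [v_3], [v_4], [v_5], [v_6]
  1-simplices (21): (21 of them)
  2-simplices (14): (14 of them)

so the chain groups are C_0 ≅ Z^7, C_1 ≅ Z^21, C_2 ≅ Z^14.

The boundary map ∂_1: C_1 → C_0 sends each edge [p,q] (with p < q) to q − p. For instance
  ∂[v_2,v_3] = [v_3] − [v_2].
As a 7×21 matrix over Z this has rank 6, with invariant factors (1,1,1,1,1,1).

The boundary map ∂_2: C_2 → C_1 sends each 2-simplex [p,q,r] to [q,r] − [p,r] + [p,q]. For instance
  ∂[v_0,v_5,v_6] = [v_5,v_6] − [v_0,v_6] + [v_0,v_5],
  ∂[v_1,v_2,v_6] = [v_2,v_6] − [v_1,v_6] + [v_1,v_2].
The 21×14 boundary matrix has rank 13 and Smith normal form diag(1,1,1,1,1,1,1,1,1,1,1,1,1).

From H_k ≅ ker(∂_k) / im(∂_{k+1}) we obtain:

  H_0: rank C_0 − rank ∂_1 = 7 − 6 = 1, and the invariant factors of ∂_1 are all 1, so H_0 ≅ Z.
  H_1: rank ker ∂_1 − rank ∂_2 = (21 − 6) − 13 = 2, and the invariant factors of ∂_2 are all 1, so H_1 ≅ Z^2.
  H_2: rank ker ∂_2 − rank ∂_3 = (14 − 13) − 0 = 1, and there is no ∂_3, so H_2 ≅ Z.

(K is a triangulation of the torus T^2.)

H_0 = Z,  H_1 = Z^2,  H_2 = Z.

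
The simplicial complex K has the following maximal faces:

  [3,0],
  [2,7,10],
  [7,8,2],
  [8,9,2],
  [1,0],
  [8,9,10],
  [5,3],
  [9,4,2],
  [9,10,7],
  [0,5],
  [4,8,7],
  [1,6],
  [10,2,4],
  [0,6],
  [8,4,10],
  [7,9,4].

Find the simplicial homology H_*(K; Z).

Fix the vertex order 0 < 1 < 2 < 3 < 4 < 5 < 6 < 7 < 8 < 9 < 10 and write every simplex with vertices in increasing order. Then dim K = 2 and the simplices of K are:

  0-simplices (11): [0], [1], [2], [3], [4], [5], [6], [7], [8], [9], [10]
  1-simplices (21): [0,1], [0,3], [0,5], [0,6], [1,6], [2,4], [2,7], [2,8], [2,9], [2,10], [3,5], [4,7], [4,8], [4,9], [4,10], [7,8], [7,9], [7,10], [8,9], [8,10], [9,10]
  2-simplices (10): [2,4,9], [2,4,10], [2,7,8], [2,7,10], [2,8,9], [4,7,8], [4,7,9], [4,8,10], [7,9,10], [8,9,10]

so the chain groups are C_0 ≅ Z^11, C_1 ≅ Z^21, C_2 ≅ Z^10.

∂_1: C_1 → C_0 maps an edge to its endpoints' difference, ∂[p,q] = q − p. For instance
  ∂[4,9] = [9] − [4].
The resulting 11×21 matrix has rank 9, and its Smith normal form has invariant factors (1,1,1,1,1,1,1,1,1).

Boundary ∂_2: C_2 → C_1 acts by ∂[p,q,r] = [q,r] − [p,r] + [p,q]. For instance
  ∂[4,8,10] = [8,10] − [4,10] + [4,8],
  ∂[2,7,8] = [7,8] − [2,8] + [2,7].
As a 21×10 matrix over Z this has rank 10, with invariant factors (1,1,1,1,1,1,1,1,1,2).

Computing H_k = (kernel of ∂_k) / (image of ∂_{k+1}):

  H_0: rank C_0 − rank ∂_1 = 11 − 9 = 2, and the invariant factors of ∂_1 are all 1, so H_0 = Z^2.
  H_1: rank ker ∂_1 − rank ∂_2 = (21 − 9) − 10 = 2, and ∂_2 has invariant factor 2 > 1, so H_1 = Z^2 ⊕ Z/2Z.
  H_2: rank ker ∂_2 − rank ∂_3 = (10 − 10) − 0 = 0, and there is no ∂_3, so H_2 = 0.

As a check, the Euler characteristic is 11 − 21 + 10 = 0, which agrees with 2 − 2 + 0 = 0.

H_0 ≅ Z^2,  H_1 ≅ Z^2 ⊕ Z/2Z,  H_2 = 0.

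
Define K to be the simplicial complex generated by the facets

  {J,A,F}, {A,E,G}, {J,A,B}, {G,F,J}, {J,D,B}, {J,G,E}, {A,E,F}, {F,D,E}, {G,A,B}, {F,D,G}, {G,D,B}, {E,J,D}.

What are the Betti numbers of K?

K has 7 vertices, 18 edges, 12 triangles.
rank ∂_0 = 0, rank ∂_1 = 6 ⇒ b_0 = 7 − 0 − 6 = 1; all invariant factors of ∂_1 are 1 so no torsion. So H_0 = Z.
rank ∂_1 = 6, rank ∂_2 = 12 ⇒ b_1 = 18 − 6 − 12 = 0; ∂_2 has invariant factor(s) [2] giving torsion. So H_1 = Z/2.
rank ∂_2 = 12, rank ∂_3 = 0 ⇒ b_2 = 12 − 12 − 0 = 0. So H_2 = 0.

b_0 = 1, b_1 = 0, b_2 = 0.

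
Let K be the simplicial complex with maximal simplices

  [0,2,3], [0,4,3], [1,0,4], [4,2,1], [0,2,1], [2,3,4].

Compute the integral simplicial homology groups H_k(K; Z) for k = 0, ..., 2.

H_0 = Z,  H_1 = 0,  H_2 = Z.

Take the total order 0 < 1 < 2 < 3 < 4 on the vertex set. Then K (dimension 2) consists of the simplices:

  0-simplices (5): [0], [1], [2], [3], [4]
  1-simplices (9): [0,1], [0,2], [0,3], [0,4], [1,2], [1,4], [2,3], [2,4], [3,4]
  2-simplices (6): [0,1,2], [0,1,4], [0,2,3], [0,3,4], [1,2,4], [2,3,4]

giving chain groups C_0 ≅ Z^5, C_1 ≅ Z^9, C_2 ≅ Z^6.

The boundary map ∂_1: C_1 → C_0 is given by ∂[p,q] = [q] − [p].
The 5×9 boundary matrix has rank 4 and Smith normal form diag(1,1,1,1).

Boundary ∂_2: C_2 → C_1 maps a triangle to the signed sum of its edges. For instance
  ∂[0,2,3] = [2,3] − [0,3] + [0,2],
  ∂[2,3,4] = [3,4] − [2,4] + [2,3].
The resulting 9×6 matrix has rank 5, and its Smith normal form has invariant factors (1,1,1,1,1).

Computing H_k = (kernel of ∂_k) / (image of ∂_{k+1}):

  H_0: rank C_0 − rank ∂_1 = 5 − 4 = 1, and the invariant factors of ∂_1 are all 1, so H_0 = Z.
  H_1: rank ker ∂_1 − rank ∂_2 = (9 − 4) − 5 = 0, and the invariant factors of ∂_2 are all 1, so H_1 = 0.
  H_2: rank ker ∂_2 − rank ∂_3 = (6 − 5) − 0 = 1, and there is no ∂_3, so H_2 = Z.

As a check, the Euler characteristic is 5 − 9 + 6 = 2, which agrees with 1 − 0 + 1 = 2.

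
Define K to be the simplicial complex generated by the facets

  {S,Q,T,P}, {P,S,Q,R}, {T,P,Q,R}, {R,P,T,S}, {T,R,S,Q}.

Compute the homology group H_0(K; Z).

Fix the vertex order P < Q < R < S < T and write every simplex with vertices in increasing order. Then dim K = 3 and the simplices of K are:

  0-simplices (5): P, Q, R, S, T
  1-simplices (10): PQ, PR, PS, PT, QR, QS, QT, RS, RT, ST
  2-simplices (10): PQR, PQS, PQT, PRS, PRT, PST, QRS, QRT, QST, RST
  3-simplices (5): PQRS, PQRT, PQST, PRST, QRST

Hence C_0 ≅ Z^5, C_1 ≅ Z^10, C_2 ≅ Z^10, C_3 ≅ Z^5.

Boundary ∂_1: C_1 → C_0 is given by ∂[p,q] = [q] − [p]. For instance
  ∂ST = T − S.
This gives a 5×10 integer matrix of rank 4; reducing to Smith normal form yields diagonal entries (1,1,1,1).

∂_2: C_2 → C_1 sends each 2-simplex [p,q,r] to [q,r] − [p,r] + [p,q]. For instance
  ∂QRT = RT − QT + QR,
  ∂PQR = QR − PR + PQ.
As a 10×10 matrix over Z this has rank 6, with invariant factors (1,1,1,1,1,1).

The boundary map ∂_3: C_3 → C_2 sends each 3-simplex σ to the alternating sum Σ_i (−1)^i (σ with its i-th vertex removed). For instance
  ∂PQRT = QRT − PRT + PQT − PQR,
  ∂QRST = RST − QST + QRT − QRS.
The resulting 10×5 matrix has rank 4, and its Smith normal form has invariant factors (1,1,1,1).

Reading off H_k = ker ∂_k / im ∂_{k+1}:

  H_0: rank C_0 − rank ∂_1 = 5 − 4 = 1, and the invariant factors of ∂_1 are all 1, so H_0 ≅ Z.

H_0 ≅ Z.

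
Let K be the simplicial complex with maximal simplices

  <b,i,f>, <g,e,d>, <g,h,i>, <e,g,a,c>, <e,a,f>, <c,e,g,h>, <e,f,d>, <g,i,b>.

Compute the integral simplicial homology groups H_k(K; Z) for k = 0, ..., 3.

Order the vertices as a < b < c < d < e < f < g < h < i. Listing each simplex with vertices in this order, K has dimension 3 with simplices:

  0-simplices (9): a, b, c, d, e, f, g, h, i
  1-simplices (20): ac, ae, af, ag, bf, bg, bi, ce, cg, ch, de, df, dg, ef, eg, eh, fi, gh, gi, hi
  2-simplices (13): ace, acg, aef, aeg, bfi, bgi, ceg, ceh, cgh, def, deg, egh, ghi
  3-simplices (2): aceg, cegh

so the chain groups are C_0 ≅ Z^9, C_1 ≅ Z^20, C_2 ≅ Z^13, C_3 ≅ Z^2.

∂_1: C_1 → C_0 maps an edge to its endpoints' difference, ∂[p,q] = q − p. For instance
  ∂eg = g − e.
The 9×20 boundary matrix has rank 8 and Smith normal form diag(1,1,1,1,1,1,1,1).

∂_2: C_2 → C_1 sends each 2-simplex [p,q,r] to [q,r] − [p,r] + [p,q]. For instance
  ∂ace = ce − ae + ac,
  ∂ceh = eh − ch + ce.
The resulting 20×13 matrix has rank 11, and its Smith normal form has invariant factors (1,1,1,1,1,1,1,1,1,1,1).

∂_3: C_3 → C_2 sends each 3-simplex σ to the alternating sum Σ_i (−1)^i (σ with its i-th vertex removed). For instance
  ∂aceg = ceg − aeg + acg − ace,
  ∂cegh = egh − cgh + ceh − ceg.
As a 13×2 matrix over Z this has rank 2, with invariant factors (1,1).

From H_k ≅ ker(∂_k) / im(∂_{k+1}) we obtain:

  H_0: rank C_0 − rank ∂_1 = 9 − 8 = 1, and the invariant factors of ∂_1 are all 1, so H_0 = Z.
  H_1: rank ker ∂_1 − rank ∂_2 = (20 − 8) − 11 = 1, and the invariant factors of ∂_2 are all 1, so H_1 = Z.
  H_2: rank ker ∂_2 − rank ∂_3 = (13 − 11) − 2 = 0, and the invariant factors of ∂_3 are all 1, so H_2 = 0.
  H_3: rank ker ∂_3 − rank ∂_4 = (2 − 2) − 0 = 0, and there is no ∂_4, so H_3 = 0.

As a check, the Euler characteristic is 9 − 20 + 13 − 2 = 0, which agrees with 1 − 1 + 0 − 0 = 0.

H_0 = Z,  H_1 = Z,  H_2 = 0,  H_3 = 0.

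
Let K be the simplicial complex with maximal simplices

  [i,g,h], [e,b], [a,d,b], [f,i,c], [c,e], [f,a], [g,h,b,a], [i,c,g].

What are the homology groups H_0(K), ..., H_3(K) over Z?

H_0 ≅ Z,  H_1 ≅ Z^2,  H_2 = 0,  H_3 = 0.

Take the total order a < b < c < d < e < f < g < h < i on the vertex set. Then K (dimension 3) consists of the simplices:

  0-simplices (9): a, b, c, d, e, f, g, h, i
  1-simplices (17): ab, ad, af, ag, ah, bd, be, bg, bh, ce, cf, cg, ci, fi, gh, gi, hi
  2-simplices (8): abd, abg, abh, agh, bgh, cfi, cgi, ghi
  3-simplices (1): abgh

Hence C_0 ≅ Z^9, C_1 ≅ Z^17, C_2 ≅ Z^8, C_3 ≅ Z^1.

Boundary ∂_1: C_1 → C_0 is given by ∂[p,q] = [q] − [p].
This gives a 9×17 integer matrix of rank 8; reducing to Smith normal form yields diagonal entries (1,1,1,1,1,1,1,1).

Boundary ∂_2: C_2 → C_1 acts by ∂[p,q,r] = [q,r] − [p,r] + [p,q]. For instance
  ∂bgh = gh − bh + bg,
  ∂abg = bg − ag + ab.
The 17×8 boundary matrix has rank 7 and Smith normal form diag(1,1,1,1,1,1,1).

The boundary map ∂_3: C_3 → C_2 sends each 3-simplex σ to the alternating sum Σ_i (−1)^i (σ with its i-th vertex removed). For instance
  ∂abgh = bgh − agh + abh − abg.
The 8×1 boundary matrix has rank 1 and Smith normal form diag(1).

Now H_k = ker ∂_k / im ∂_{k+1}, so:

  H_0: rank C_0 − rank ∂_1 = 9 − 8 = 1, and the invariant factors of ∂_1 are all 1, so H_0 = Z.
  H_1: rank ker ∂_1 − rank ∂_2 = (17 − 8) − 7 = 2, and the invariant factors of ∂_2 are all 1, so H_1 = Z^2.
  H_2: rank ker ∂_2 − rank ∂_3 = (8 − 7) − 1 = 0, and the invariant factors of ∂_3 are all 1, so H_2 = 0.
  H_3: rank ker ∂_3 − rank ∂_4 = (1 − 1) − 0 = 0, and there is no ∂_4, so H_3 = 0.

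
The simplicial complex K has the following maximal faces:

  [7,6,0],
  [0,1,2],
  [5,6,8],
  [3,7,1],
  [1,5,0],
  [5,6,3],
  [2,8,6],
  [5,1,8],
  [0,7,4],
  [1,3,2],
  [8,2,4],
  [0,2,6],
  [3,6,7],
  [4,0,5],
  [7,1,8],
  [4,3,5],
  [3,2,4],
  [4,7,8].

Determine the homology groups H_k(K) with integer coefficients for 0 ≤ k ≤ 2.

H_0 = Z,  H_1 = Z^2,  H_2 = Z.

Order the vertices as 0 < 1 < 2 < 3 < 4 < 5 < 6 < 7 < 8. Listing each simplex with vertices in this order, K has dimension 2 with simplices:

  0-simplices (9): [0], [1], [2], [3], [4], [5], [6], [7], [8]
  1-simplices (27): (27 of them)
  2-simplices (18): [0,1,2], [0,1,5], [0,2,6], [0,4,5], [0,4,7], [0,6,7], [1,2,3], [1,3,7], [1,5,8], [1,7,8], [2,3,4], [2,4,8], [2,6,8], [3,4,5], [3,5,6], [3,6,7], [4,7,8], [5,6,8]

Hence C_0 ≅ Z^9, C_1 ≅ Z^27, C_2 ≅ Z^18.

The boundary map ∂_1: C_1 → C_0 maps an edge to its endpoints' difference, ∂[p,q] = q − p. For instance
  ∂[0,1] = [1] − [0].
The 9×27 boundary matrix has rank 8 and Smith normal form diag(1,1,1,1,1,1,1,1).

∂_2: C_2 → C_1 maps a triangle to the signed sum of its edges. For instance
  ∂[0,1,2] = [1,2] − [0,2] + [0,1],
  ∂[0,1,5] = [1,5] − [0,5] + [0,1].
As a 27×18 matrix over Z this has rank 17, with invariant factors (1,1,1,1,1,1,1,1,1,1,1,1,1,1,1,1,1).

Reading off H_k = ker ∂_k / im ∂_{k+1}:

  H_0: rank C_0 − rank ∂_1 = 9 − 8 = 1, and the invariant factors of ∂_1 are all 1, so H_0 ≅ Z.
  H_1: rank ker ∂_1 − rank ∂_2 = (27 − 8) − 17 = 2, and the invariant factors of ∂_2 are all 1, so H_1 ≅ Z^2.
  H_2: rank ker ∂_2 − rank ∂_3 = (18 − 17) − 0 = 1, and there is no ∂_3, so H_2 ≅ Z.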